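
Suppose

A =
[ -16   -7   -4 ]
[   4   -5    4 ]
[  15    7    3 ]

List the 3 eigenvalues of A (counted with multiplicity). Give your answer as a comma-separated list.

-12, -5, -1

Compute the characteristic polynomial p(t) = det(tI - A).
Cofactor expansion gives p(t) = t^3 + 18t^2 + 77t + 60.
Since p(-1) = 0, t = -1 is a root.
Factor out (t + 1): p(t) = (t + 1)·(t^2 + 17t + 60).
The quadratic factors as (t + 12)·(t + 5).
Eigenvalues: -12, -5, -1.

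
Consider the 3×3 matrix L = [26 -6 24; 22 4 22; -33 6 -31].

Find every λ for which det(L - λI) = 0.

Compute the characteristic polynomial p(lambda) = det(lambda·I - L).
Expanding the 3×3 determinant: p(lambda) = lambda^3 + lambda^2 - 34·lambda + 56.
Try lambda = 4: p(4) = 0, so 4 is a root.
Factor out (lambda - 4): p(lambda) = (lambda - 4)·(lambda^2 + 5·lambda - 14).
The quadratic factors as (lambda + 7)·(lambda - 2).
Eigenvalues: -7, 2, 4.

-7, 2, 4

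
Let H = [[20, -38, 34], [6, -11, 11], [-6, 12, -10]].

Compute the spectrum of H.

-4, 1, 2

The characteristic polynomial is p(μ) = det(μI - H).
Expanding along the first row, p(μ) = μ^3 + μ^2 - 10μ + 8.
Try μ = 2: p(2) = 0, so 2 is a root.
Factor out (μ - 2): p(μ) = (μ - 2)·(μ^2 + 3μ - 4).
The quadratic factors as (μ + 4)·(μ - 1).
Eigenvalues: -4, 1, 2.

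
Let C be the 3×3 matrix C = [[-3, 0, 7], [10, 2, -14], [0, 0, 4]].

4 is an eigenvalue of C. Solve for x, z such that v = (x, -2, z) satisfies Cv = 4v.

1, 1

We need (C - 4I)v = 0.
C - 4I = [[-7, 0, 7], [10, -2, -14], [0, 0, 0]].
Row 1: (-7)·x + (0)·-2 + (7)·z = 0
Row 2: (10)·x + (-2)·-2 + (-14)·z = 0
Row 3: (0)·x + (0)·-2 + (0)·z = 0
Solving gives x = 1, z = 1.
Check: C·(1, -2, 1) = (4, -8, 4) = 4·(1, -2, 1).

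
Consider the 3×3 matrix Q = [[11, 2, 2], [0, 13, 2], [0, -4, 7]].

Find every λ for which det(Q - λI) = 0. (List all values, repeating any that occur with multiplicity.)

Compute the characteristic polynomial p(λ) = det(λI - Q).
Expanding along the first row, p(λ) = λ^3 - 31λ^2 + 319λ - 1089.
Since p(11) = 0, λ = 11 is a root.
Dividing by (λ - 11) leaves λ^2 - 20λ + 99.
The quadratic factors as (λ - 9)·(λ - 11).
Eigenvalues: 9, 11, 11.

9, 11, 11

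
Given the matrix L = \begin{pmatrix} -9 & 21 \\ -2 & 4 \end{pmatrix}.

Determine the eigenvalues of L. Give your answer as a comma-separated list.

det(L - μI) = (-9 - μ)(4 - μ) - (21)·(-2) = μ^2 + 5μ + 6.
This factors as (μ + 3)·(μ + 2) = 0.
Eigenvalues: -3, -2.

-3, -2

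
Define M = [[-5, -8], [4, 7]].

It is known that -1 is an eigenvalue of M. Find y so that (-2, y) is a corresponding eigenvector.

1

We need (M + 1I)v = 0.
M + 1I = [[-4, -8], [4, 8]].
Row 1: (-4)·-2 + (-8)·y = 0
Row 2: (4)·-2 + (8)·y = 0
Solving gives y = 1.
Check: M·(-2, 1) = (2, -1) = -1·(-2, 1).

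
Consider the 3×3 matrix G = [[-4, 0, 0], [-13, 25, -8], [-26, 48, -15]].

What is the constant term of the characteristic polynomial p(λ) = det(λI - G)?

p(0) = det(0·I − G) = det(−G) = (−1)^3·det(G).
det(G) = -36, so p(0) = 36.

36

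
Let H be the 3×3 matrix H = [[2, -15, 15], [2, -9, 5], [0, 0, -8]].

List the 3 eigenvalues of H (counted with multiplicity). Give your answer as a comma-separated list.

-8, -4, -3

Compute the characteristic polynomial p(μ) = det(μI - H).
Expanding the 3×3 determinant: p(μ) = μ^3 + 15μ^2 + 68μ + 96.
Since p(-4) = 0, μ = -4 is a root.
Factor out (μ + 4): p(μ) = (μ + 4)·(μ^2 + 11μ + 24).
The quadratic factors as (μ + 8)·(μ + 3).
Eigenvalues: -8, -4, -3.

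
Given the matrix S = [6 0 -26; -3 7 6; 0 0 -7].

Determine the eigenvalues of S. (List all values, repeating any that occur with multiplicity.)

Set up det(lambda·I - S) = 0.
Expanding the 3×3 determinant: p(lambda) = lambda^3 - 6·lambda^2 - 49·lambda + 294.
Try lambda = -7: p(-7) = 0, so -7 is a root.
Factor out (lambda + 7): p(lambda) = (lambda + 7)·(lambda^2 - 13·lambda + 42).
The quadratic factors as (lambda - 6)·(lambda - 7).
Eigenvalues: -7, 6, 7.

-7, 6, 7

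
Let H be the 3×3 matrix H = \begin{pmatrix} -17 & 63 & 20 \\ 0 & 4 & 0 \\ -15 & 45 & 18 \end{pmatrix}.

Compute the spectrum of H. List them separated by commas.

Set up det(λI - H) = 0.
Expanding along the first row, p(λ) = λ^3 - 5λ^2 - 2λ + 24.
Since p(-2) = 0, λ = -2 is a root.
Dividing by (λ + 2) leaves λ^2 - 7λ + 12.
The quadratic factors as (λ - 3)·(λ - 4).
Eigenvalues: -2, 3, 4.

-2, 3, 4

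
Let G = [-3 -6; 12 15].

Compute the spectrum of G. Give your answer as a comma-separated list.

det(G - sI) = (-3 - s)(15 - s) - (-6)·(12) = s^2 - 12s + 27.
This factors as (s - 3)·(s - 9) = 0.
Eigenvalues: 3, 9.

3, 9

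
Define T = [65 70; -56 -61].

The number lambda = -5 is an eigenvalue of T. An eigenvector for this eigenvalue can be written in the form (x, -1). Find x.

1

We need (T + 5I)v = 0.
T + 5I = [[70, 70], [-56, -56]].
Row 1: (70)·x + (70)·-1 = 0
Row 2: (-56)·x + (-56)·-1 = 0
Solving gives x = 1.
Check: T·(1, -1) = (-5, 5) = -5·(1, -1).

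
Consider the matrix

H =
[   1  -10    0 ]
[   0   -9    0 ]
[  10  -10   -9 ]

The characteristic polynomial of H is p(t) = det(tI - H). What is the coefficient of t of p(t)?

63

p(t) = t^3 + 17t^2 + 63t - 81.
The coefficient of t is 63.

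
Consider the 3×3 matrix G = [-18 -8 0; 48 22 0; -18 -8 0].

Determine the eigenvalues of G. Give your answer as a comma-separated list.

-2, 0, 6

Compute the characteristic polynomial p(s) = det(sI - G).
Expanding the 3×3 determinant: p(s) = s^3 - 4s^2 - 12s.
Since p(-2) = 0, s = -2 is a root.
Factor out (s + 2): p(s) = (s + 2)·(s^2 - 6s).
The quadratic factors as s·(s - 6).
Eigenvalues: -2, 0, 6.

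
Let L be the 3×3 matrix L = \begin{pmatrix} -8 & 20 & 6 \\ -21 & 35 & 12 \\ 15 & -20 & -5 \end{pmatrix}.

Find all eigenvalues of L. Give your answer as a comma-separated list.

5, 7, 10

The characteristic polynomial is p(λ) = det(λI - L).
Expanding the 3×3 determinant: p(λ) = λ^3 - 22λ^2 + 155λ - 350.
Rational-root test: λ = 5 gives p(5) = 0.
Factor out (λ - 5): p(λ) = (λ - 5)·(λ^2 - 17λ + 70).
The quadratic factors as (λ - 7)·(λ - 10).
Eigenvalues: 5, 7, 10.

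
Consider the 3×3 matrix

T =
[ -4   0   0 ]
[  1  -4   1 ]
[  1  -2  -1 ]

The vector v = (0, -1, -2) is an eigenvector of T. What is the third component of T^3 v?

First find the eigenvalue: Tv = (0, 2, 4) = -2·(0, -1, -2), so λ = -2.
Then T^3 v = λ^3·v = (-2)^3·(0, -1, -2) = -8·(0, -1, -2) = (0, 8, 16).

16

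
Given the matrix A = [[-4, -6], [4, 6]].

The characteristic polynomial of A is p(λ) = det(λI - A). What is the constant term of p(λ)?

p(λ) = λ^2 - 2λ.
The constant term is 0.

0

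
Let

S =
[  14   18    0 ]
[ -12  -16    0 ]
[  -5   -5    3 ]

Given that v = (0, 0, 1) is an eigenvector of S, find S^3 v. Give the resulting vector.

First find the eigenvalue: Sv = (0, 0, 3) = 3·(0, 0, 1), so λ = 3.
Then S^3 v = λ^3·v = 3^3·(0, 0, 1) = 27·(0, 0, 1) = (0, 0, 27).

(0, 0, 27)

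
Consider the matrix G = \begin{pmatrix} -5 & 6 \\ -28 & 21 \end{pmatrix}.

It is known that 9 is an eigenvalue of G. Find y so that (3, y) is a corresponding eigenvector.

We need (G - 9I)v = 0.
G - 9I = [[-14, 6], [-28, 12]].
Row 1: (-14)·3 + (6)·y = 0
Row 2: (-28)·3 + (12)·y = 0
Solving gives y = 7.
Check: G·(3, 7) = (27, 63) = 9·(3, 7).

7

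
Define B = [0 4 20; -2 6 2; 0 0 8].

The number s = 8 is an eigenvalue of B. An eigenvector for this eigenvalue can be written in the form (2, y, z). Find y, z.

We need (B - 8I)v = 0.
B - 8I = [[-8, 4, 20], [-2, -2, 2], [0, 0, 0]].
Row 1: (-8)·2 + (4)·y + (20)·z = 0
Row 2: (-2)·2 + (-2)·y + (2)·z = 0
Row 3: (0)·2 + (0)·y + (0)·z = 0
Solving gives y = -1, z = 1.
Check: B·(2, -1, 1) = (16, -8, 8) = 8·(2, -1, 1).

-1, 1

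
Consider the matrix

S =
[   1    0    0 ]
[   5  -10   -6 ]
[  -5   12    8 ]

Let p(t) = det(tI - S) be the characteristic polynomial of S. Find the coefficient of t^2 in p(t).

1

The coefficient of t^2 of det(tI - S) is −trace(S).
trace(S) = (1) + (-10) + (8) = -1, so the coefficient is 1.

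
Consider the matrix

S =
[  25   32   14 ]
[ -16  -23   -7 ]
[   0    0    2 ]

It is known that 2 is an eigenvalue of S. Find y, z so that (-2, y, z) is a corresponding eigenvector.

1, 1

We need (S - 2I)v = 0.
S - 2I = [[23, 32, 14], [-16, -25, -7], [0, 0, 0]].
Row 1: (23)·-2 + (32)·y + (14)·z = 0
Row 2: (-16)·-2 + (-25)·y + (-7)·z = 0
Row 3: (0)·-2 + (0)·y + (0)·z = 0
Solving gives y = 1, z = 1.
Check: S·(-2, 1, 1) = (-4, 2, 2) = 2·(-2, 1, 1).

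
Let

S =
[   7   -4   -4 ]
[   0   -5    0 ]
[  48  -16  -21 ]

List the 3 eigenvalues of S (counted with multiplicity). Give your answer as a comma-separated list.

-9, -5, -5

The characteristic polynomial is p(t) = det(tI - S).
Expanding along the first row, p(t) = t^3 + 19t^2 + 115t + 225.
Rational-root test: t = -5 gives p(-5) = 0.
Factor out (t + 5): p(t) = (t + 5)·(t^2 + 14t + 45).
The quadratic factors as (t + 9)·(t + 5).
Eigenvalues: -9, -5, -5.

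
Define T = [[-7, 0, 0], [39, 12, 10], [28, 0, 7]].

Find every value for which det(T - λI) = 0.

Set up det(λI - T) = 0.
Cofactor expansion gives p(λ) = λ^3 - 12λ^2 - 49λ + 588.
Since p(-7) = 0, λ = -7 is a root.
Factor out (λ + 7): p(λ) = (λ + 7)·(λ^2 - 19λ + 84).
The quadratic factors as (λ - 7)·(λ - 12).
Eigenvalues: -7, 7, 12.

-7, 7, 12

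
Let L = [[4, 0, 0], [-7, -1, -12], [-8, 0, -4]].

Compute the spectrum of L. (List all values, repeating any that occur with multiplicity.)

Set up det(tI - L) = 0.
Expanding the 3×3 determinant: p(t) = t^3 + t^2 - 16t - 16.
Try t = -1: p(-1) = 0, so -1 is a root.
Factor out (t + 1): p(t) = (t + 1)·(t^2 - 16).
The quadratic factors as (t + 4)·(t - 4).
Eigenvalues: -4, -1, 4.

-4, -1, 4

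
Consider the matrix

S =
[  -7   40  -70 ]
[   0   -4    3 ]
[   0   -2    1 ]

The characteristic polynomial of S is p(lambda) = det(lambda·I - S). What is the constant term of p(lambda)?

p(lambda) = lambda^3 + 10·lambda^2 + 23·lambda + 14.
The constant term is 14.

14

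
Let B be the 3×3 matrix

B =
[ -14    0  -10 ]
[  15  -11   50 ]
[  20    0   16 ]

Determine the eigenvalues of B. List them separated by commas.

The characteristic polynomial is p(lambda) = det(lambda·I - B).
Expanding along the first row, p(lambda) = lambda^3 + 9·lambda^2 - 46·lambda - 264.
Since p(-4) = 0, lambda = -4 is a root.
Dividing by (lambda + 4) leaves lambda^2 + 5·lambda - 66.
The quadratic factors as (lambda + 11)·(lambda - 6).
Eigenvalues: -11, -4, 6.

-11, -4, 6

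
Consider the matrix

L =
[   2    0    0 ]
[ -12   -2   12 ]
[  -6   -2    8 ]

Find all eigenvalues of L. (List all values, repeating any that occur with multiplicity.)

2, 2, 4

Set up det(μI - L) = 0.
Cofactor expansion gives p(μ) = μ^3 - 8μ^2 + 20μ - 16.
Try μ = 2: p(2) = 0, so 2 is a root.
Dividing by (μ - 2) leaves μ^2 - 6μ + 8.
The quadratic factors as (μ - 2)·(μ - 4).
Eigenvalues: 2, 2, 4.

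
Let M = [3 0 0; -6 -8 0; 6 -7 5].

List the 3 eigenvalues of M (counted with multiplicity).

-8, 3, 5

M is lower triangular, so its eigenvalues are the diagonal entries.
Diagonal: 3, -8, 5.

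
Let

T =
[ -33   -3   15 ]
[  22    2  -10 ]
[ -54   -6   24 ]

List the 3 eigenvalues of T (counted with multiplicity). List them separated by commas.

The characteristic polynomial is p(r) = det(rI - T).
Cofactor expansion gives p(r) = r^3 + 7r^2 + 6r.
Rational-root test: r = -1 gives p(-1) = 0.
Factor out (r + 1): p(r) = (r + 1)·(r^2 + 6r).
The quadratic factors as (r + 6)·r.
Eigenvalues: -6, -1, 0.

-6, -1, 0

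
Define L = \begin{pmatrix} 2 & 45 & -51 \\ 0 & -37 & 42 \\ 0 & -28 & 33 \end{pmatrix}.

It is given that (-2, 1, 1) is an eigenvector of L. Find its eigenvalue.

5

Compute Lv: L·(-2, 1, 1) = (-10, 5, 5).
Since Lv = λv, compare component 1: -10 = λ·-2, so λ = 5.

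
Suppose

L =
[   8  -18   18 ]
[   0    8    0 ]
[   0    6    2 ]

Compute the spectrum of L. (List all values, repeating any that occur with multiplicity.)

2, 8, 8

Set up det(rI - L) = 0.
Expanding the 3×3 determinant: p(r) = r^3 - 18r^2 + 96r - 128.
Rational-root test: r = 2 gives p(2) = 0.
Factor out (r - 2): p(r) = (r - 2)·(r^2 - 16r + 64).
The quadratic factor is (r - 8)^2.
Eigenvalues: 2, 8, 8.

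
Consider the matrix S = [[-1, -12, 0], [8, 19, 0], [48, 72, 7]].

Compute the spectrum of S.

Set up det(lambda·I - S) = 0.
Cofactor expansion gives p(lambda) = lambda^3 - 25·lambda^2 + 203·lambda - 539.
Try lambda = 7: p(7) = 0, so 7 is a root.
Factor out (lambda - 7): p(lambda) = (lambda - 7)·(lambda^2 - 18·lambda + 77).
The quadratic factors as (lambda - 7)·(lambda - 11).
Eigenvalues: 7, 7, 11.

7, 7, 11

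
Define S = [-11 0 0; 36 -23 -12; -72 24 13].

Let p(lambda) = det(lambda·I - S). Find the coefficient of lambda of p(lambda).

p(lambda) = lambda^3 + 21·lambda^2 + 99·lambda - 121.
The coefficient of lambda is 99.

99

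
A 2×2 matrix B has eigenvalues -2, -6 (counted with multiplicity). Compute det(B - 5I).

77

If B has eigenvalues -2, -6, then B - 5I has eigenvalues -7, -11.
det(B - 5I) = (-7) · (-11) = 77.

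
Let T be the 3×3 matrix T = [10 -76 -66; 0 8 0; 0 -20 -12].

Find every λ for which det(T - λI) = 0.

The characteristic polynomial is p(t) = det(tI - T).
Expanding along the first row, p(t) = t^3 - 6t^2 - 136t + 960.
Rational-root test: t = 10 gives p(10) = 0.
Factor out (t - 10): p(t) = (t - 10)·(t^2 + 4t - 96).
The quadratic factors as (t + 12)·(t - 8).
Eigenvalues: -12, 8, 10.

-12, 8, 10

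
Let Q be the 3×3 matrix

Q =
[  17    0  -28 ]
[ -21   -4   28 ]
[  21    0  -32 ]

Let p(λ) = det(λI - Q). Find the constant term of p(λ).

p(λ) = λ^3 + 19λ^2 + 104λ + 176.
The constant term is 176.

176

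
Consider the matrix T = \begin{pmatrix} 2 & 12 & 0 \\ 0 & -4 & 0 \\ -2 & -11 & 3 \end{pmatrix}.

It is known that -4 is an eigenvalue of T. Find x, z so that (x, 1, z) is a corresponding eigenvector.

We need (T + 4I)v = 0.
T + 4I = [[6, 12, 0], [0, 0, 0], [-2, -11, 7]].
Row 1: (6)·x + (12)·1 + (0)·z = 0
Row 2: (0)·x + (0)·1 + (0)·z = 0
Row 3: (-2)·x + (-11)·1 + (7)·z = 0
Solving gives x = -2, z = 1.
Check: T·(-2, 1, 1) = (8, -4, -4) = -4·(-2, 1, 1).

-2, 1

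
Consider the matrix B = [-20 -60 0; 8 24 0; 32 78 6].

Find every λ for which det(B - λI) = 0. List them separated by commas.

0, 4, 6

The characteristic polynomial is p(s) = det(sI - B).
Expanding along the first row, p(s) = s^3 - 10s^2 + 24s.
Try s = 6: p(6) = 0, so 6 is a root.
Factor out (s - 6): p(s) = (s - 6)·(s^2 - 4s).
The quadratic factors as s·(s - 4).
Eigenvalues: 0, 4, 6.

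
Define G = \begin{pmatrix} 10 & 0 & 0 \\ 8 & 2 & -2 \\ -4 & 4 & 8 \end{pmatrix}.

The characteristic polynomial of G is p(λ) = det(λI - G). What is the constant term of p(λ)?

-240

p(λ) = λ^3 - 20λ^2 + 124λ - 240.
The constant term is -240.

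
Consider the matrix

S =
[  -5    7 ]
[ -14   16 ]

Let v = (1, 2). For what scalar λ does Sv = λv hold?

9

Compute Sv: S·(1, 2) = (9, 18).
Since Sv = λv, compare component 1: 9 = λ·1, so λ = 9.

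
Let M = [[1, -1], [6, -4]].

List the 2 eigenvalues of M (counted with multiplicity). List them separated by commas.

-2, -1

det(M - λI) = (1 - λ)(-4 - λ) - (-1)·(6) = λ^2 + 3λ + 2.
This factors as (λ + 2)·(λ + 1) = 0.
Eigenvalues: -2, -1.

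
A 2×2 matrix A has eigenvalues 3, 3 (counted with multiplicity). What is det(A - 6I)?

If A has eigenvalues 3, 3, then A - 6I has eigenvalues -3, -3.
det(A - 6I) = (-3) · (-3) = 9.

9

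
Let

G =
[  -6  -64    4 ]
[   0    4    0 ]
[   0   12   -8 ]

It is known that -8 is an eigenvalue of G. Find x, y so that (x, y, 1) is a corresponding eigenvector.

We need (G + 8I)v = 0.
G + 8I = [[2, -64, 4], [0, 12, 0], [0, 12, 0]].
Row 1: (2)·x + (-64)·y + (4)·1 = 0
Row 2: (0)·x + (12)·y + (0)·1 = 0
Row 3: (0)·x + (12)·y + (0)·1 = 0
Solving gives x = -2, y = 0.
Check: G·(-2, 0, 1) = (16, 0, -8) = -8·(-2, 0, 1).

-2, 0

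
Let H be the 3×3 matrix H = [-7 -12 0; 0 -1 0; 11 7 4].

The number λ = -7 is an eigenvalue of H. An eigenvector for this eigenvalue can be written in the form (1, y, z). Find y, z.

0, -1

We need (H + 7I)v = 0.
H + 7I = [[0, -12, 0], [0, 6, 0], [11, 7, 11]].
Row 1: (0)·1 + (-12)·y + (0)·z = 0
Row 2: (0)·1 + (6)·y + (0)·z = 0
Row 3: (11)·1 + (7)·y + (11)·z = 0
Solving gives y = 0, z = -1.
Check: H·(1, 0, -1) = (-7, 0, 7) = -7·(1, 0, -1).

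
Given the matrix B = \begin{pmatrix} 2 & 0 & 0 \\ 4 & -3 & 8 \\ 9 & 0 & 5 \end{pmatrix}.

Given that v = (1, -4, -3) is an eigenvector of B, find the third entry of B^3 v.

-24

First find the eigenvalue: Bv = (2, -8, -6) = 2·(1, -4, -3), so λ = 2.
Then B^3 v = λ^3·v = 2^3·(1, -4, -3) = 8·(1, -4, -3) = (8, -32, -24).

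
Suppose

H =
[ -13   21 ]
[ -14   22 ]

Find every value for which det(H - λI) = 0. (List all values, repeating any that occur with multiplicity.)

det(H - λI) = (-13 - λ)(22 - λ) - (21)·(-14) = λ^2 - 9λ + 8.
This factors as (λ - 1)·(λ - 8) = 0.
Eigenvalues: 1, 8.

1, 8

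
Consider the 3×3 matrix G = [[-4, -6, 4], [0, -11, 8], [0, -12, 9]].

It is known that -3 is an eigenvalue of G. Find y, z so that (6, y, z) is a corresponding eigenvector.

We need (G + 3I)v = 0.
G + 3I = [[-1, -6, 4], [0, -8, 8], [0, -12, 12]].
Row 1: (-1)·6 + (-6)·y + (4)·z = 0
Row 2: (0)·6 + (-8)·y + (8)·z = 0
Row 3: (0)·6 + (-12)·y + (12)·z = 0
Solving gives y = -3, z = -3.
Check: G·(6, -3, -3) = (-18, 9, 9) = -3·(6, -3, -3).

-3, -3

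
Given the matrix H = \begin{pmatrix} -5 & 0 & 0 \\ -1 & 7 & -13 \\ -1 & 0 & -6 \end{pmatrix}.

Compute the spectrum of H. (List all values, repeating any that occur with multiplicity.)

The characteristic polynomial is p(lambda) = det(lambda·I - H).
Cofactor expansion gives p(lambda) = lambda^3 + 4·lambda^2 - 47·lambda - 210.
Rational-root test: lambda = -5 gives p(-5) = 0.
Dividing by (lambda + 5) leaves lambda^2 - lambda - 42.
The quadratic factors as (lambda + 6)·(lambda - 7).
Eigenvalues: -6, -5, 7.

-6, -5, 7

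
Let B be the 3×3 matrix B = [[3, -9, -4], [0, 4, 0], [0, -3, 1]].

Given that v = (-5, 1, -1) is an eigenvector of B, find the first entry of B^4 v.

-1280

First find the eigenvalue: Bv = (-20, 4, -4) = 4·(-5, 1, -1), so λ = 4.
Then B^4 v = λ^4·v = 4^4·(-5, 1, -1) = 256·(-5, 1, -1) = (-1280, 256, -256).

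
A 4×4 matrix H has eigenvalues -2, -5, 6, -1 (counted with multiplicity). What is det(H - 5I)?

-420

If H has eigenvalues -2, -5, 6, -1, then H - 5I has eigenvalues -7, -10, 1, -6.
det(H - 5I) = (-7) · (-10) · (1) · (-6) = -420.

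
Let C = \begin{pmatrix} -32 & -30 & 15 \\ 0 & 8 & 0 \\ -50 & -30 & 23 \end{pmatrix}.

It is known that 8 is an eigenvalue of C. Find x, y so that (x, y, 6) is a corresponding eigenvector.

0, 3

We need (C - 8I)v = 0.
C - 8I = [[-40, -30, 15], [0, 0, 0], [-50, -30, 15]].
Row 1: (-40)·x + (-30)·y + (15)·6 = 0
Row 2: (0)·x + (0)·y + (0)·6 = 0
Row 3: (-50)·x + (-30)·y + (15)·6 = 0
Solving gives x = 0, y = 3.
Check: C·(0, 3, 6) = (0, 24, 48) = 8·(0, 3, 6).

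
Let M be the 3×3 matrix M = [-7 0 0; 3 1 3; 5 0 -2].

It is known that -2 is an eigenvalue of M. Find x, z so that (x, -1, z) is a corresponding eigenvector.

0, 1

We need (M + 2I)v = 0.
M + 2I = [[-5, 0, 0], [3, 3, 3], [5, 0, 0]].
Row 1: (-5)·x + (0)·-1 + (0)·z = 0
Row 2: (3)·x + (3)·-1 + (3)·z = 0
Row 3: (5)·x + (0)·-1 + (0)·z = 0
Solving gives x = 0, z = 1.
Check: M·(0, -1, 1) = (0, 2, -2) = -2·(0, -1, 1).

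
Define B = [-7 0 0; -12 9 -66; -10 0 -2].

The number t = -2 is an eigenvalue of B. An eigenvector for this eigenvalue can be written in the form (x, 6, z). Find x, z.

0, 1

We need (B + 2I)v = 0.
B + 2I = [[-5, 0, 0], [-12, 11, -66], [-10, 0, 0]].
Row 1: (-5)·x + (0)·6 + (0)·z = 0
Row 2: (-12)·x + (11)·6 + (-66)·z = 0
Row 3: (-10)·x + (0)·6 + (0)·z = 0
Solving gives x = 0, z = 1.
Check: B·(0, 6, 1) = (0, -12, -2) = -2·(0, 6, 1).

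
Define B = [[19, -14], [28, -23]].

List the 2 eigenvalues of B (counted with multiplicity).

det(B - rI) = (19 - r)(-23 - r) - (-14)·(28) = r^2 + 4r - 45.
This factors as (r + 9)·(r - 5) = 0.
Eigenvalues: -9, 5.

-9, 5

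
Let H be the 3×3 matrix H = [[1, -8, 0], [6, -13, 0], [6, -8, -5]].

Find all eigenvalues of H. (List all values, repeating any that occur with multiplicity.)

The characteristic polynomial is p(s) = det(sI - H).
Expanding the 3×3 determinant: p(s) = s^3 + 17s^2 + 95s + 175.
Rational-root test: s = -7 gives p(-7) = 0.
Dividing by (s + 7) leaves s^2 + 10s + 25.
The quadratic factor is (s + 5)^2.
Eigenvalues: -7, -5, -5.

-7, -5, -5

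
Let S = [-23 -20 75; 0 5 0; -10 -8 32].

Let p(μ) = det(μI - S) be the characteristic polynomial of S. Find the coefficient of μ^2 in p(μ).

-14

The coefficient of μ^2 of det(μI - S) is −trace(S).
trace(S) = (-23) + (5) + (32) = 14, so the coefficient is -14.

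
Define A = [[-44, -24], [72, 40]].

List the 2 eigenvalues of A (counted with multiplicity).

det(A - λI) = (-44 - λ)(40 - λ) - (-24)·(72) = λ^2 + 4λ - 32.
This factors as (λ + 8)·(λ - 4) = 0.
Eigenvalues: -8, 4.

-8, 4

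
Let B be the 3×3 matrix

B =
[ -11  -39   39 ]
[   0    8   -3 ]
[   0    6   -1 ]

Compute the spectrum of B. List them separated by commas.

-11, 2, 5

Set up det(μI - B) = 0.
Expanding along the first row, p(μ) = μ^3 + 4μ^2 - 67μ + 110.
Rational-root test: μ = 2 gives p(2) = 0.
Factor out (μ - 2): p(μ) = (μ - 2)·(μ^2 + 6μ - 55).
The quadratic factors as (μ + 11)·(μ - 5).
Eigenvalues: -11, 2, 5.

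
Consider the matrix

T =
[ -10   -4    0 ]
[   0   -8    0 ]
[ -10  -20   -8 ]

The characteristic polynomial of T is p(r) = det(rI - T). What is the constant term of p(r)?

640

p(r) = r^3 + 26r^2 + 224r + 640.
The constant term is 640.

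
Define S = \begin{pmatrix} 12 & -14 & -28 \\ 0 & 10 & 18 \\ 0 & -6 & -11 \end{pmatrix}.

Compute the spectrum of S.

Compute the characteristic polynomial p(s) = det(sI - S).
Cofactor expansion gives p(s) = s^3 - 11s^2 - 14s + 24.
Try s = 1: p(1) = 0, so 1 is a root.
Factor out (s - 1): p(s) = (s - 1)·(s^2 - 10s - 24).
The quadratic factors as (s + 2)·(s - 12).
Eigenvalues: -2, 1, 12.

-2, 1, 12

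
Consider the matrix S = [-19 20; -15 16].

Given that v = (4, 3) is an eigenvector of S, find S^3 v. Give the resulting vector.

First find the eigenvalue: Sv = (-16, -12) = -4·(4, 3), so λ = -4.
Then S^3 v = λ^3·v = (-4)^3·(4, 3) = -64·(4, 3) = (-256, -192).

(-256, -192)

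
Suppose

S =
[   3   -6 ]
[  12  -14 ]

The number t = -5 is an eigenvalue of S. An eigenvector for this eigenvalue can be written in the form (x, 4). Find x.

3

We need (S + 5I)v = 0.
S + 5I = [[8, -6], [12, -9]].
Row 1: (8)·x + (-6)·4 = 0
Row 2: (12)·x + (-9)·4 = 0
Solving gives x = 3.
Check: S·(3, 4) = (-15, -20) = -5·(3, 4).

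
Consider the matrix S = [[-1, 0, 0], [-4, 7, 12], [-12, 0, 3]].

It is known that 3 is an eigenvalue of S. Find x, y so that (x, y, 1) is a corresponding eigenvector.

0, -3

We need (S - 3I)v = 0.
S - 3I = [[-4, 0, 0], [-4, 4, 12], [-12, 0, 0]].
Row 1: (-4)·x + (0)·y + (0)·1 = 0
Row 2: (-4)·x + (4)·y + (12)·1 = 0
Row 3: (-12)·x + (0)·y + (0)·1 = 0
Solving gives x = 0, y = -3.
Check: S·(0, -3, 1) = (0, -9, 3) = 3·(0, -3, 1).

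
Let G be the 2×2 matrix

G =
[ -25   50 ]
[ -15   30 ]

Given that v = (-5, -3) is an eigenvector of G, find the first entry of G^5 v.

-15625

First find the eigenvalue: Gv = (-25, -15) = 5·(-5, -3), so λ = 5.
Then G^5 v = λ^5·v = 5^5·(-5, -3) = 3125·(-5, -3) = (-15625, -9375).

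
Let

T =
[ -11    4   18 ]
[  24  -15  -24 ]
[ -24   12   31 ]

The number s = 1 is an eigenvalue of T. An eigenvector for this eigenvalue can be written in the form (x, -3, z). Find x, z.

-4, -2

We need (T - 1I)v = 0.
T - 1I = [[-12, 4, 18], [24, -16, -24], [-24, 12, 30]].
Row 1: (-12)·x + (4)·-3 + (18)·z = 0
Row 2: (24)·x + (-16)·-3 + (-24)·z = 0
Row 3: (-24)·x + (12)·-3 + (30)·z = 0
Solving gives x = -4, z = -2.
Check: T·(-4, -3, -2) = (-4, -3, -2) = 1·(-4, -3, -2).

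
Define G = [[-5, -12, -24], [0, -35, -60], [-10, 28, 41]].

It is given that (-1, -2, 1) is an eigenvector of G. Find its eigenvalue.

-5

Compute Gv: G·(-1, -2, 1) = (5, 10, -5).
Since Gv = λv, compare component 1: 5 = λ·-1, so λ = -5.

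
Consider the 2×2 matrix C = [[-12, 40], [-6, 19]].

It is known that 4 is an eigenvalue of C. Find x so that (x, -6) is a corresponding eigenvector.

-15

We need (C - 4I)v = 0.
C - 4I = [[-16, 40], [-6, 15]].
Row 1: (-16)·x + (40)·-6 = 0
Row 2: (-6)·x + (15)·-6 = 0
Solving gives x = -15.
Check: C·(-15, -6) = (-60, -24) = 4·(-15, -6).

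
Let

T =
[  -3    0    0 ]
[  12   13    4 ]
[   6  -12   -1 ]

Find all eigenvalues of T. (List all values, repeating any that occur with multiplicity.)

Set up det(λI - T) = 0.
Expanding along the first row, p(λ) = λ^3 - 9λ^2 - λ + 105.
Rational-root test: λ = 7 gives p(7) = 0.
Factor out (λ - 7): p(λ) = (λ - 7)·(λ^2 - 2λ - 15).
The quadratic factors as (λ + 3)·(λ - 5).
Eigenvalues: -3, 5, 7.

-3, 5, 7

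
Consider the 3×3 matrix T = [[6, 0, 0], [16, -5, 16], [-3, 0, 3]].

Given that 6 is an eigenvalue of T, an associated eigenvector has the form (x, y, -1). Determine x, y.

1, 0

We need (T - 6I)v = 0.
T - 6I = [[0, 0, 0], [16, -11, 16], [-3, 0, -3]].
Row 1: (0)·x + (0)·y + (0)·-1 = 0
Row 2: (16)·x + (-11)·y + (16)·-1 = 0
Row 3: (-3)·x + (0)·y + (-3)·-1 = 0
Solving gives x = 1, y = 0.
Check: T·(1, 0, -1) = (6, 0, -6) = 6·(1, 0, -1).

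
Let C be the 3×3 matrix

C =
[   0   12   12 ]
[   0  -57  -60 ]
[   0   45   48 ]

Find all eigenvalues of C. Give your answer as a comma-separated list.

-12, 0, 3

The characteristic polynomial is p(lambda) = det(lambda·I - C).
Expanding the 3×3 determinant: p(lambda) = lambda^3 + 9·lambda^2 - 36·lambda.
Since p(-12) = 0, lambda = -12 is a root.
Dividing by (lambda + 12) leaves lambda^2 - 3·lambda.
The quadratic factors as lambda·(lambda - 3).
Eigenvalues: -12, 0, 3.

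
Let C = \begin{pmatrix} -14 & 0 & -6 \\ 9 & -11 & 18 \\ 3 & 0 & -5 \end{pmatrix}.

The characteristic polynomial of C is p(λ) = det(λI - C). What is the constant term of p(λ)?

p(λ) = λ^3 + 30λ^2 + 297λ + 968.
The constant term is 968.

968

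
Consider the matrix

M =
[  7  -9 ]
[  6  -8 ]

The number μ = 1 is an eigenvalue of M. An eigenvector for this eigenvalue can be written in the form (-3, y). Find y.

We need (M - 1I)v = 0.
M - 1I = [[6, -9], [6, -9]].
Row 1: (6)·-3 + (-9)·y = 0
Row 2: (6)·-3 + (-9)·y = 0
Solving gives y = -2.
Check: M·(-3, -2) = (-3, -2) = 1·(-3, -2).

-2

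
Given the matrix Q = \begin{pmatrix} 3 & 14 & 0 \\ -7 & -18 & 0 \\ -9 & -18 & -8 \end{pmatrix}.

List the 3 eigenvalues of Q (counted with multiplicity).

-11, -8, -4

Compute the characteristic polynomial p(λ) = det(λI - Q).
Cofactor expansion gives p(λ) = λ^3 + 23λ^2 + 164λ + 352.
Rational-root test: λ = -4 gives p(-4) = 0.
Dividing by (λ + 4) leaves λ^2 + 19λ + 88.
The quadratic factors as (λ + 11)·(λ + 8).
Eigenvalues: -11, -8, -4.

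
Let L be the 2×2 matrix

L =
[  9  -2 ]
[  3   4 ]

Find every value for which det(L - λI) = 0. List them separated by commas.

6, 7

det(L - lambda·I) = (9 - lambda)(4 - lambda) - (-2)·(3) = lambda^2 - 13·lambda + 42.
This factors as (lambda - 6)·(lambda - 7) = 0.
Eigenvalues: 6, 7.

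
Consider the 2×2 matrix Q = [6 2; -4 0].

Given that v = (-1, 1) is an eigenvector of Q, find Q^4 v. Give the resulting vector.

(-256, 256)

First find the eigenvalue: Qv = (-4, 4) = 4·(-1, 1), so λ = 4.
Then Q^4 v = λ^4·v = 4^4·(-1, 1) = 256·(-1, 1) = (-256, 256).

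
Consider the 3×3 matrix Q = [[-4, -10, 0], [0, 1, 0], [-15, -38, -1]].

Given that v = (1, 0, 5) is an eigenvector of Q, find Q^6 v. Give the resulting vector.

First find the eigenvalue: Qv = (-4, 0, -20) = -4·(1, 0, 5), so λ = -4.
Then Q^6 v = λ^6·v = (-4)^6·(1, 0, 5) = 4096·(1, 0, 5) = (4096, 0, 20480).

(4096, 0, 20480)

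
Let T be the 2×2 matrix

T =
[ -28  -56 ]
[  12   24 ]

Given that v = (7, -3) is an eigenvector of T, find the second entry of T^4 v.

-768

First find the eigenvalue: Tv = (-28, 12) = -4·(7, -3), so λ = -4.
Then T^4 v = λ^4·v = (-4)^4·(7, -3) = 256·(7, -3) = (1792, -768).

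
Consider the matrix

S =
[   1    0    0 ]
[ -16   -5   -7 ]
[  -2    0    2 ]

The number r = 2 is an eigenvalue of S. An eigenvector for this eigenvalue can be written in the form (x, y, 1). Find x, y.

We need (S - 2I)v = 0.
S - 2I = [[-1, 0, 0], [-16, -7, -7], [-2, 0, 0]].
Row 1: (-1)·x + (0)·y + (0)·1 = 0
Row 2: (-16)·x + (-7)·y + (-7)·1 = 0
Row 3: (-2)·x + (0)·y + (0)·1 = 0
Solving gives x = 0, y = -1.
Check: S·(0, -1, 1) = (0, -2, 2) = 2·(0, -1, 1).

0, -1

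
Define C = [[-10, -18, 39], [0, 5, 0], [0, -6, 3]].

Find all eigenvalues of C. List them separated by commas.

Set up det(sI - C) = 0.
Expanding the 3×3 determinant: p(s) = s^3 + 2s^2 - 65s + 150.
Try s = 3: p(3) = 0, so 3 is a root.
Dividing by (s - 3) leaves s^2 + 5s - 50.
The quadratic factors as (s + 10)·(s - 5).
Eigenvalues: -10, 3, 5.

-10, 3, 5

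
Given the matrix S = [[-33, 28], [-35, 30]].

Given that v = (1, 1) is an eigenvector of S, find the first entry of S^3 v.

First find the eigenvalue: Sv = (-5, -5) = -5·(1, 1), so λ = -5.
Then S^3 v = λ^3·v = (-5)^3·(1, 1) = -125·(1, 1) = (-125, -125).

-125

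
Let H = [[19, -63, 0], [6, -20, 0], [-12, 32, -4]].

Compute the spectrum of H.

The characteristic polynomial is p(λ) = det(λI - H).
Expanding along the first row, p(λ) = λ^3 + 5λ^2 + 2λ - 8.
Try λ = -4: p(-4) = 0, so -4 is a root.
Factor out (λ + 4): p(λ) = (λ + 4)·(λ^2 + λ - 2).
The quadratic factors as (λ + 2)·(λ - 1).
Eigenvalues: -4, -2, 1.

-4, -2, 1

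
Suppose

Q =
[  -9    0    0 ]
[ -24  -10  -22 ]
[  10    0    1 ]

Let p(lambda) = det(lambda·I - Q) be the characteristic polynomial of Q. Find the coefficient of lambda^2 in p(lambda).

18

The coefficient of lambda^2 of det(lambda·I - Q) is −trace(Q).
trace(Q) = (-9) + (-10) + (1) = -18, so the coefficient is 18.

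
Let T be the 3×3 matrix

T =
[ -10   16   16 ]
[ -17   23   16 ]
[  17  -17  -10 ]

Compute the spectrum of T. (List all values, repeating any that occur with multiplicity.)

The characteristic polynomial is p(s) = det(sI - T).
Cofactor expansion gives p(s) = s^3 - 3s^2 - 88s + 420.
Rational-root test: s = 6 gives p(6) = 0.
Dividing by (s - 6) leaves s^2 + 3s - 70.
The quadratic factors as (s + 10)·(s - 7).
Eigenvalues: -10, 6, 7.

-10, 6, 7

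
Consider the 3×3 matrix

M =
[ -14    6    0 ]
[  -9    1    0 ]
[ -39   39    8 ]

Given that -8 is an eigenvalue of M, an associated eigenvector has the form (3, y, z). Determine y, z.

We need (M + 8I)v = 0.
M + 8I = [[-6, 6, 0], [-9, 9, 0], [-39, 39, 16]].
Row 1: (-6)·3 + (6)·y + (0)·z = 0
Row 2: (-9)·3 + (9)·y + (0)·z = 0
Row 3: (-39)·3 + (39)·y + (16)·z = 0
Solving gives y = 3, z = 0.
Check: M·(3, 3, 0) = (-24, -24, 0) = -8·(3, 3, 0).

3, 0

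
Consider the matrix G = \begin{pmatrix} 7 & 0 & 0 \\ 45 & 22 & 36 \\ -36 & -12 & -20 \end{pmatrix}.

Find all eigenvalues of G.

The characteristic polynomial is p(λ) = det(λI - G).
Cofactor expansion gives p(λ) = λ^3 - 9λ^2 + 6λ + 56.
Rational-root test: λ = -2 gives p(-2) = 0.
Factor out (λ + 2): p(λ) = (λ + 2)·(λ^2 - 11λ + 28).
The quadratic factors as (λ - 4)·(λ - 7).
Eigenvalues: -2, 4, 7.

-2, 4, 7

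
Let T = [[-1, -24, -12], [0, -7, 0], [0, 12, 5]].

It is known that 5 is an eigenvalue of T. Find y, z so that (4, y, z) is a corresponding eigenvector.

0, -2

We need (T - 5I)v = 0.
T - 5I = [[-6, -24, -12], [0, -12, 0], [0, 12, 0]].
Row 1: (-6)·4 + (-24)·y + (-12)·z = 0
Row 2: (0)·4 + (-12)·y + (0)·z = 0
Row 3: (0)·4 + (12)·y + (0)·z = 0
Solving gives y = 0, z = -2.
Check: T·(4, 0, -2) = (20, 0, -10) = 5·(4, 0, -2).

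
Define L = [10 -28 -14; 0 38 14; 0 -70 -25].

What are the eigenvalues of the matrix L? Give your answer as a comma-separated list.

Set up det(tI - L) = 0.
Expanding the 3×3 determinant: p(t) = t^3 - 23t^2 + 160t - 300.
Since p(10) = 0, t = 10 is a root.
Factor out (t - 10): p(t) = (t - 10)·(t^2 - 13t + 30).
The quadratic factors as (t - 3)·(t - 10).
Eigenvalues: 3, 10, 10.

3, 10, 10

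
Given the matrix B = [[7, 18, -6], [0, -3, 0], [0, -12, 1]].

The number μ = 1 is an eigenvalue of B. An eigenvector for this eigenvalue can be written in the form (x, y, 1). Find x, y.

We need (B - 1I)v = 0.
B - 1I = [[6, 18, -6], [0, -4, 0], [0, -12, 0]].
Row 1: (6)·x + (18)·y + (-6)·1 = 0
Row 2: (0)·x + (-4)·y + (0)·1 = 0
Row 3: (0)·x + (-12)·y + (0)·1 = 0
Solving gives x = 1, y = 0.
Check: B·(1, 0, 1) = (1, 0, 1) = 1·(1, 0, 1).

1, 0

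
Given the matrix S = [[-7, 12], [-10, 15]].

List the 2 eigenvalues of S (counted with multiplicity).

3, 5

det(S - sI) = (-7 - s)(15 - s) - (12)·(-10) = s^2 - 8s + 15.
This factors as (s - 3)·(s - 5) = 0.
Eigenvalues: 3, 5.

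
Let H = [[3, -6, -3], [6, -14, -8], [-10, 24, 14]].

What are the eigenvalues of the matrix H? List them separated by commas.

0, 1, 2

Set up det(sI - H) = 0.
Cofactor expansion gives p(s) = s^3 - 3s^2 + 2s.
Try s = 0: p(0) = 0, so 0 is a root.
Dividing by s leaves s^2 - 3s + 2.
The quadratic factors as (s - 1)·(s - 2).
Eigenvalues: 0, 1, 2.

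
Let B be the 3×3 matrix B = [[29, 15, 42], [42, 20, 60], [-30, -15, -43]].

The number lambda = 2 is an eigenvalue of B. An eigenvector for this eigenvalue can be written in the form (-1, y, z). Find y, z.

-1, 1

We need (B - 2I)v = 0.
B - 2I = [[27, 15, 42], [42, 18, 60], [-30, -15, -45]].
Row 1: (27)·-1 + (15)·y + (42)·z = 0
Row 2: (42)·-1 + (18)·y + (60)·z = 0
Row 3: (-30)·-1 + (-15)·y + (-45)·z = 0
Solving gives y = -1, z = 1.
Check: B·(-1, -1, 1) = (-2, -2, 2) = 2·(-1, -1, 1).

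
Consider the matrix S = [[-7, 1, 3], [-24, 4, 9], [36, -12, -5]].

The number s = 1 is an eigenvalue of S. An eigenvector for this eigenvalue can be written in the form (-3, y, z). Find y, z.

We need (S - 1I)v = 0.
S - 1I = [[-8, 1, 3], [-24, 3, 9], [36, -12, -6]].
Row 1: (-8)·-3 + (1)·y + (3)·z = 0
Row 2: (-24)·-3 + (3)·y + (9)·z = 0
Row 3: (36)·-3 + (-12)·y + (-6)·z = 0
Solving gives y = -6, z = -6.
Check: S·(-3, -6, -6) = (-3, -6, -6) = 1·(-3, -6, -6).

-6, -6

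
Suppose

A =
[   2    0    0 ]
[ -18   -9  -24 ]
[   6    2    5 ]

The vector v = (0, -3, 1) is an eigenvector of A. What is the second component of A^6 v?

First find the eigenvalue: Av = (0, 3, -1) = -1·(0, -3, 1), so λ = -1.
Then A^6 v = λ^6·v = (-1)^6·(0, -3, 1) = 1·(0, -3, 1) = (0, -3, 1).

-3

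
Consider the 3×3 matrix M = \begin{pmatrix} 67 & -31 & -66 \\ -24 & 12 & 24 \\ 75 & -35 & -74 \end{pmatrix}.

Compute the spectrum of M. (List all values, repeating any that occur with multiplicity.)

Compute the characteristic polynomial p(s) = det(sI - M).
Expanding along the first row, p(s) = s^3 - 5s^2 + 4s.
Try s = 0: p(0) = 0, so 0 is a root.
Factor out s: p(s) = s·(s^2 - 5s + 4).
The quadratic factors as (s - 1)·(s - 4).
Eigenvalues: 0, 1, 4.

0, 1, 4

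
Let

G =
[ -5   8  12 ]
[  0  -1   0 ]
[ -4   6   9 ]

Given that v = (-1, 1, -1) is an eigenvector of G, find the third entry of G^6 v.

-1

First find the eigenvalue: Gv = (1, -1, 1) = -1·(-1, 1, -1), so λ = -1.
Then G^6 v = λ^6·v = (-1)^6·(-1, 1, -1) = 1·(-1, 1, -1) = (-1, 1, -1).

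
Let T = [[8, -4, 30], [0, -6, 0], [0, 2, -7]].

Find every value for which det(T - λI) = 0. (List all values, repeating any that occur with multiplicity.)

-7, -6, 8

The characteristic polynomial is p(lambda) = det(lambda·I - T).
Cofactor expansion gives p(lambda) = lambda^3 + 5·lambda^2 - 62·lambda - 336.
Rational-root test: lambda = -7 gives p(-7) = 0.
Factor out (lambda + 7): p(lambda) = (lambda + 7)·(lambda^2 - 2·lambda - 48).
The quadratic factors as (lambda + 6)·(lambda - 8).
Eigenvalues: -7, -6, 8.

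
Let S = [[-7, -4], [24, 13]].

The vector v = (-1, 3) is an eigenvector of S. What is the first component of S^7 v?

First find the eigenvalue: Sv = (-5, 15) = 5·(-1, 3), so λ = 5.
Then S^7 v = λ^7·v = 5^7·(-1, 3) = 78125·(-1, 3) = (-78125, 234375).

-78125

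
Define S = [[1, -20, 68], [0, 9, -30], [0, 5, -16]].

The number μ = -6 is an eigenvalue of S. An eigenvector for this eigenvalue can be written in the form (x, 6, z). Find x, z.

We need (S + 6I)v = 0.
S + 6I = [[7, -20, 68], [0, 15, -30], [0, 5, -10]].
Row 1: (7)·x + (-20)·6 + (68)·z = 0
Row 2: (0)·x + (15)·6 + (-30)·z = 0
Row 3: (0)·x + (5)·6 + (-10)·z = 0
Solving gives x = -12, z = 3.
Check: S·(-12, 6, 3) = (72, -36, -18) = -6·(-12, 6, 3).

-12, 3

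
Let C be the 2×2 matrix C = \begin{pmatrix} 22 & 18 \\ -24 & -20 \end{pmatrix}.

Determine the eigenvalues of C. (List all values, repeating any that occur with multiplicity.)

det(C - rI) = (22 - r)(-20 - r) - (18)·(-24) = r^2 - 2r - 8.
This factors as (r + 2)·(r - 4) = 0.
Eigenvalues: -2, 4.

-2, 4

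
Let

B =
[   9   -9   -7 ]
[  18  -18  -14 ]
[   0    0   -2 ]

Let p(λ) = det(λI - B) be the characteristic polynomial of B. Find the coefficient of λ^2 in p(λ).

11

The coefficient of λ^2 of det(λI - B) is −trace(B).
trace(B) = (9) + (-18) + (-2) = -11, so the coefficient is 11.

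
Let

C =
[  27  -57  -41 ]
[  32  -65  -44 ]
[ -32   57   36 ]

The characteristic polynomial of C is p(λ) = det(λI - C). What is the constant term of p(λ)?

-440

p(λ) = λ^3 + 2λ^2 - 103λ - 440.
The constant term is -440.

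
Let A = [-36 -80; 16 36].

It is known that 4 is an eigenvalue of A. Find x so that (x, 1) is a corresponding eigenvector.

-2

We need (A - 4I)v = 0.
A - 4I = [[-40, -80], [16, 32]].
Row 1: (-40)·x + (-80)·1 = 0
Row 2: (16)·x + (32)·1 = 0
Solving gives x = -2.
Check: A·(-2, 1) = (-8, 4) = 4·(-2, 1).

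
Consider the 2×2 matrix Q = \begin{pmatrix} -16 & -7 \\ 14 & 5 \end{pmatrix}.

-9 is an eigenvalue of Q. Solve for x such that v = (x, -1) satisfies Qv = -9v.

We need (Q + 9I)v = 0.
Q + 9I = [[-7, -7], [14, 14]].
Row 1: (-7)·x + (-7)·-1 = 0
Row 2: (14)·x + (14)·-1 = 0
Solving gives x = 1.
Check: Q·(1, -1) = (-9, 9) = -9·(1, -1).

1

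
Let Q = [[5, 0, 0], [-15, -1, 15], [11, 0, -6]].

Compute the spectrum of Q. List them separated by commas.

-6, -1, 5

Set up det(μI - Q) = 0.
Expanding along the first row, p(μ) = μ^3 + 2μ^2 - 29μ - 30.
Since p(-1) = 0, μ = -1 is a root.
Dividing by (μ + 1) leaves μ^2 + μ - 30.
The quadratic factors as (μ + 6)·(μ - 5).
Eigenvalues: -6, -1, 5.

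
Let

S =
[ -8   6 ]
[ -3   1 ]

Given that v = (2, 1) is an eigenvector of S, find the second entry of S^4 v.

First find the eigenvalue: Sv = (-10, -5) = -5·(2, 1), so λ = -5.
Then S^4 v = λ^4·v = (-5)^4·(2, 1) = 625·(2, 1) = (1250, 625).

625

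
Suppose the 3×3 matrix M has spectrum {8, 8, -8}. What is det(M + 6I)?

-392

If M has eigenvalues 8, 8, -8, then M + 6I has eigenvalues 14, 14, -2.
det(M + 6I) = (14) · (14) · (-2) = -392.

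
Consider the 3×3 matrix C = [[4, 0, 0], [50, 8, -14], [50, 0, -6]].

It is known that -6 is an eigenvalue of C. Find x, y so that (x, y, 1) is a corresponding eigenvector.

0, 1

We need (C + 6I)v = 0.
C + 6I = [[10, 0, 0], [50, 14, -14], [50, 0, 0]].
Row 1: (10)·x + (0)·y + (0)·1 = 0
Row 2: (50)·x + (14)·y + (-14)·1 = 0
Row 3: (50)·x + (0)·y + (0)·1 = 0
Solving gives x = 0, y = 1.
Check: C·(0, 1, 1) = (0, -6, -6) = -6·(0, 1, 1).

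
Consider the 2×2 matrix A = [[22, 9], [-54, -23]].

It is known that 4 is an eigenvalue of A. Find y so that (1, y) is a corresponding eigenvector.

-2

We need (A - 4I)v = 0.
A - 4I = [[18, 9], [-54, -27]].
Row 1: (18)·1 + (9)·y = 0
Row 2: (-54)·1 + (-27)·y = 0
Solving gives y = -2.
Check: A·(1, -2) = (4, -8) = 4·(1, -2).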